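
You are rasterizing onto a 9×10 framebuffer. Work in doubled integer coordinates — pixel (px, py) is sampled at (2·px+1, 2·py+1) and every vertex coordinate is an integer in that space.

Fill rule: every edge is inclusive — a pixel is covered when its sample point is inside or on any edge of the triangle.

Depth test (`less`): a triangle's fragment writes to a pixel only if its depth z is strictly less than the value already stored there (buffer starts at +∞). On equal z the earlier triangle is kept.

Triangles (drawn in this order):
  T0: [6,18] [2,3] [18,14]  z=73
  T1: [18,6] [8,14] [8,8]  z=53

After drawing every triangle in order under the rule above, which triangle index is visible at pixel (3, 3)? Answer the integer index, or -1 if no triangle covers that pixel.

T0:
  2·area = 196
  edge (6, 18)→(2, 3): d=(-4,-15) inclusive
  edge (2, 3)→(18, 14): d=(16,11) inclusive
  edge (18, 14)→(6, 18): d=(-12,4) inclusive
    (1,2)@(3, 5): e=[7,21,168] → X
    (2,2)@(5, 5): e=[37,-1,160] → .
    (1,3)@(3, 7): e=[-1,53,144] → .
    (2,3)@(5, 7): e=[29,31,136] → X
    (3,3)@(7, 7): e=[59,9,128] → X
    (4,3)@(9, 7): e=[89,-13,120] → .
    (2,4)@(5, 9): e=[21,63,112] → X
    (4,4)@(9, 9): e=[81,19,96] → X
    (5,4)@(11, 9): e=[111,-3,88] → .
    (2,5)@(5, 11): e=[13,95,88] → X
    (5,5)@(11, 11): e=[103,29,64] → X
    (6,5)@(13, 11): e=[133,7,56] → X
    (7,7)@(15, 15): e=[147,49,0] → X  [on edge]
    (4,8)@(9, 17): e=[49,147,0] → X  [on edge]
    (1,9)@(3, 19): e=[-49,245,0] → .  [on edge]
  covered (24 px):
    . . . . . . . . .
    . . . . . . . . .
    . X . . . . . . .
    . . X X . . . . .
    . . X X X . . . .
    . . X X X X X . .
    . . X X X X X X .
    . . . X X X X X .
    . . . X X . . . .
    . . . . . . . . .
T1:
  2·area = 60
  edge (18, 6)→(8, 14): d=(-10,8) inclusive
  edge (8, 14)→(8, 8): d=(0,-6) inclusive
  edge (8, 8)→(18, 6): d=(10,-2) inclusive
    (6,3)@(13, 7): e=[30,30,0] → X  [on edge]
    (7,3)@(15, 7): e=[14,42,4] → X
    (8,3)@(17, 7): e=[-2,54,8] → .
    (1,4)@(3, 9): e=[90,-30,0] → .  [on edge]
    (4,4)@(9, 9): e=[42,6,12] → X
    (5,4)@(11, 9): e=[26,18,16] → X
    (7,4)@(15, 9): e=[-6,42,24] → .
    (4,5)@(9, 11): e=[22,6,32] → X
    (6,5)@(13, 11): e=[-10,30,40] → .
    (4,6)@(9, 13): e=[2,6,52] → X
    (5,6)@(11, 13): e=[-14,18,56] → .
    (4,7)@(9, 15): e=[-18,6,72] → .
  covered (8 px):
    . . . . . . . . .
    . . . . . . . . .
    . . . . . . . . .
    . . . . . . X X .
    . . . . X X X . .
    . . . . X X . . .
    . . . . X . . . .
    . . . . . . . . .
    . . . . . . . . .
    . . . . . . . . .

Z-buffer (winner per pixel, '.' = empty):
  . . . . . . . . .
  . . . . . . . . .
  . 0 . . . . . . .
  . . 0 0 . . 1 1 .
  . . 0 0 1 1 1 . .
  . . 0 0 1 1 0 . .
  . . 0 0 1 0 0 0 .
  . . . 0 0 0 0 0 .
  . . . 0 0 . . . .
  . . . . . . . . .

Result: 0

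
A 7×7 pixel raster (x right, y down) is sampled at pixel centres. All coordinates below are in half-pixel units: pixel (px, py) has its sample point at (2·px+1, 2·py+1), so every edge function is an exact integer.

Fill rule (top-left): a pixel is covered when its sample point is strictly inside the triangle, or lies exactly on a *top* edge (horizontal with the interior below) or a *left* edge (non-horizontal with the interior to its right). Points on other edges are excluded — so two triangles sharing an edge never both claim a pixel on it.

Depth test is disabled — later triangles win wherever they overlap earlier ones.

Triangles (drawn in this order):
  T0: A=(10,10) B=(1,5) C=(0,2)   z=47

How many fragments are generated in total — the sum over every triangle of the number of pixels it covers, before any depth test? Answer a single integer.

T0:
  2·area = 22
  edge (10, 10)→(1, 5): d=(-9,-5) top-left  bias=+0
  edge (1, 5)→(0, 2): d=(-1,-3) top-left  bias=+0
  edge (0, 2)→(10, 10): d=(10,8) right/bottom  bias=-1
    (0,1)@(1, 3): e=[18,2,2] → X
    (1,1)@(3, 3): e=[28,8,-14] → .
    (0,2)@(1, 5): e=[0,0,22] → X  [on edge]
    (1,2)@(3, 5): e=[10,6,6] → X
    (2,2)@(5, 5): e=[20,12,-10] → .
    (0,3)@(1, 7): e=[-18,-2,42] → .
    (1,3)@(3, 7): e=[-8,4,26] → .
    (2,3)@(5, 7): e=[2,10,10] → X
    (3,3)@(7, 7): e=[12,16,-6] → .
    (2,4)@(5, 9): e=[-16,8,30] → .
    (1,5)@(3, 11): e=[-44,0,66] → .  [on edge]
  covered (4 px):
    . . . . . . .
    X . . . . . .
    X X . . . . .
    . . X . . . .
    . . . . . . .
    . . . . . . .
    . . . . . . .

Result: 4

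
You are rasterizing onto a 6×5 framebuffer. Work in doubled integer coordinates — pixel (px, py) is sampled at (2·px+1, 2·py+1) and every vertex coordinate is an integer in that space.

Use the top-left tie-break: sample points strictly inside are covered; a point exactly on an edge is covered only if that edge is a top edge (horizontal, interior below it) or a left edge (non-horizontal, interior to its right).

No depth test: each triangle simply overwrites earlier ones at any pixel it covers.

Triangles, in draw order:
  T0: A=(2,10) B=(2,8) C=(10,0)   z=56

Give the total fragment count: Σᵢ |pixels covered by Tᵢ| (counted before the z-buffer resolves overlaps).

T0:
  2·area = 16
  edge (2, 10)→(2, 8): d=(0,-2) top-left  bias=+0
  edge (2, 8)→(10, 0): d=(8,-8) top-left  bias=+0
  edge (10, 0)→(2, 10): d=(-8,10) right/bottom  bias=-1
    (4,0)@(9, 1): e=[14,0,2] → █  [on edge]
    (5,0)@(11, 1): e=[18,16,-18] → ·
    (3,1)@(7, 3): e=[10,0,6] → █  [on edge]
    (4,1)@(9, 3): e=[14,16,-14] → ·
    (2,2)@(5, 5): e=[6,0,10] → █  [on edge]
    (3,2)@(7, 5): e=[10,16,-10] → ·
    (1,3)@(3, 7): e=[2,0,14] → █  [on edge]
    (2,3)@(5, 7): e=[6,16,-6] → ·
    (0,4)@(1, 9): e=[-2,0,18] → ·  [on edge]
    (1,4)@(3, 9): e=[2,16,-2] → ·
  covered (4 px):
    · · · · █ ·
    · · · █ · ·
    · · █ · · ·
    · █ · · · ·
    · · · · · ·

Result: 4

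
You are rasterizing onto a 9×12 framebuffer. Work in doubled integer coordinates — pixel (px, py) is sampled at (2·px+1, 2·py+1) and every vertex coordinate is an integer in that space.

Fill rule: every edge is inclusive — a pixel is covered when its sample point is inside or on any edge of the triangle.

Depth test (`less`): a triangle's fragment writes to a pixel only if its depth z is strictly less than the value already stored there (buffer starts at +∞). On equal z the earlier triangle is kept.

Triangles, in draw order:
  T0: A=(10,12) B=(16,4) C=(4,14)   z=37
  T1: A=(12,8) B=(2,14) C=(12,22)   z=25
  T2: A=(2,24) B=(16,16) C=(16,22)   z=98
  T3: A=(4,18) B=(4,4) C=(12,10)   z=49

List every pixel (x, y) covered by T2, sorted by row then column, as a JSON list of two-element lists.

T0:
  2·area = 36  (B↔C swapped to make it positive)
  edge (10, 12)→(4, 14): d=(-6,2) inclusive
  edge (4, 14)→(16, 4): d=(12,-10) inclusive
  edge (16, 4)→(10, 12): d=(-6,8) inclusive
    (7,2)@(15, 5): e=[32,2,2] → X
    (8,2)@(17, 5): e=[28,22,-14] → .
    (6,3)@(13, 7): e=[24,6,6] → X
    (7,3)@(15, 7): e=[20,26,-10] → .
    (5,4)@(11, 9): e=[16,10,10] → X
    (6,4)@(13, 9): e=[12,30,-6] → .
    (4,5)@(9, 11): e=[8,14,14] → X
    (5,5)@(11, 11): e=[4,34,-2] → .
    (6,5)@(13, 11): e=[0,54,-18] → .  [on edge]
    (3,6)@(7, 13): e=[0,18,18] → X  [on edge]
    (4,6)@(9, 13): e=[-4,38,2] → .
    (0,7)@(1, 15): e=[0,-18,54] → .  [on edge]
  covered (5 px):
    . . . . . . . . .
    . . . . . . . . .
    . . . . . . . X .
    . . . . . . X . .
    . . . . . X . . .
    . . . . X . . . .
    . . . X . . . . .
    . . . . . . . . .
    . . . . . . . . .
    . . . . . . . . .
    . . . . . . . . .
    . . . . . . . . .
T1:
  2·area = 140  (B↔C swapped to make it positive)
  edge (12, 8)→(12, 22): d=(0,14) inclusive
  edge (12, 22)→(2, 14): d=(-10,-8) inclusive
  edge (2, 14)→(12, 8): d=(10,-6) inclusive
    (8,2)@(17, 5): e=[-70,210,0] → .  [on edge]
    (5,4)@(11, 9): e=[14,122,4] → X
    (6,4)@(13, 9): e=[-14,138,16] → .
    (3,5)@(7, 11): e=[70,70,0] → X  [on edge]
    (4,5)@(9, 11): e=[42,86,12] → X
    (6,5)@(13, 11): e=[-14,118,36] → .
    (2,6)@(5, 13): e=[98,34,8] → X
    (6,6)@(13, 13): e=[-14,98,56] → .
    (2,7)@(5, 15): e=[98,14,28] → X
    (6,7)@(13, 15): e=[-14,78,76] → .
    (2,8)@(5, 17): e=[98,-6,48] → .
    (3,8)@(7, 17): e=[70,10,60] → X
  covered (18 px):
    . . . . . . . . .
    . . . . . . . . .
    . . . . . . . . .
    . . . . . . . . .
    . . . . . X . . .
    . . . X X X . . .
    . . X X X X . . .
    . . X X X X . . .
    . . . X X X . . .
    . . . . X X . . .
    . . . . . X . . .
    . . . . . . . . .
T2:
  2·area = 84
  edge (2, 24)→(16, 16): d=(14,-8) inclusive
  edge (16, 16)→(16, 22): d=(0,6) inclusive
  edge (16, 22)→(2, 24): d=(-14,2) inclusive
    (7,8)@(15, 17): e=[6,6,72] → X
    (8,8)@(17, 17): e=[22,-6,68] → .
    (5,9)@(11, 19): e=[2,30,52] → X
    (6,9)@(13, 19): e=[18,18,48] → X
    (8,9)@(17, 19): e=[50,-6,40] → .
    (4,10)@(9, 21): e=[14,42,28] → X
    (8,10)@(17, 21): e=[78,-6,12] → .
    (2,11)@(5, 23): e=[10,66,8] → X
    (3,11)@(7, 23): e=[26,54,4] → X
    (4,11)@(9, 23): e=[42,42,0] → X  [on edge]
    (5,11)@(11, 23): e=[58,30,-4] → .
    (6,11)@(13, 23): e=[74,18,-8] → .
  covered (11 px):
    . . . . . . . . .
    . . . . . . . . .
    . . . . . . . . .
    . . . . . . . . .
    . . . . . . . . .
    . . . . . . . . .
    . . . . . . . . .
    . . . . . . . . .
    . . . . . . . X .
    . . . . . X X X .
    . . . . X X X X .
    . . X X X . . . .
T3:
  2·area = 112
  edge (4, 18)→(4, 4): d=(0,-14) inclusive
  edge (4, 4)→(12, 10): d=(8,6) inclusive
  edge (12, 10)→(4, 18): d=(-8,8) inclusive
    (2,2)@(5, 5): e=[14,2,96] → X
    (3,2)@(7, 5): e=[42,-10,80] → .
    (8,2)@(17, 5): e=[182,-70,0] → .  [on edge]
    (2,3)@(5, 7): e=[14,18,80] → X
    (3,3)@(7, 7): e=[42,6,64] → X
    (4,3)@(9, 7): e=[70,-6,48] → .
    (7,3)@(15, 7): e=[154,-42,0] → .  [on edge]
    (2,4)@(5, 9): e=[14,34,64] → X
    (4,4)@(9, 9): e=[70,10,32] → X
    (5,4)@(11, 9): e=[98,-2,16] → .
    (6,4)@(13, 9): e=[126,-14,0] → .  [on edge]
    (2,5)@(5, 11): e=[14,50,48] → X
    (5,5)@(11, 11): e=[98,14,0] → X  [on edge]
    (4,6)@(9, 13): e=[70,42,0] → X  [on edge]
    (3,7)@(7, 15): e=[42,70,0] → X  [on edge]
    (2,8)@(5, 17): e=[14,98,0] → X  [on edge]
    (1,9)@(3, 19): e=[-14,126,0] → .  [on edge]
    (0,10)@(1, 21): e=[-42,154,0] → .  [on edge]
  covered (16 px):
    . . . . . . . . .
    . . . . . . . . .
    . . X . . . . . .
    . . X X . . . . .
    . . X X X . . . .
    . . X X X X . . .
    . . X X X . . . .
    . . X X . . . . .
    . . X . . . . . .
    . . . . . . . . .
    . . . . . . . . .
    . . . . . . . . .

Final: [[7,8],[5,9],[6,9],[7,9],[4,10],[5,10],[6,10],[7,10],[2,11],[3,11],[4,11]]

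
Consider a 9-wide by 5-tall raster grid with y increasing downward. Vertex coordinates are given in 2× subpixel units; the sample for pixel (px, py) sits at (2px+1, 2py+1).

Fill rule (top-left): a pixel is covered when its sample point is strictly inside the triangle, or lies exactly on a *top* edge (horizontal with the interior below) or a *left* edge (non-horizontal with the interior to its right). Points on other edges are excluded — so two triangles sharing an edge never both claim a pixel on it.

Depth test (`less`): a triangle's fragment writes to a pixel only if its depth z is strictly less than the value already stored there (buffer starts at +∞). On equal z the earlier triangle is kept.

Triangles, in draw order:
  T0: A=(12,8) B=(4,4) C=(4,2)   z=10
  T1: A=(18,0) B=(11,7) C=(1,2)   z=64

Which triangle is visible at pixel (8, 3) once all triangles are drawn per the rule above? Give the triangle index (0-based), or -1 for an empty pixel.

T0:
  2·area = 16
  edge (12, 8)→(4, 4): d=(-8,-4) top-left  bias=+0
  edge (4, 4)→(4, 2): d=(0,-2) top-left  bias=+0
  edge (4, 2)→(12, 8): d=(8,6) right/bottom  bias=-1
    (2,1)@(5, 3): e=[12,2,2] → X
    (3,1)@(7, 3): e=[20,6,-10] → .
    (2,2)@(5, 5): e=[-4,2,18] → .
    (3,2)@(7, 5): e=[4,6,6] → X
    (4,2)@(9, 5): e=[12,10,-6] → .
    (3,3)@(7, 7): e=[-12,6,22] → .
  covered (2 px):
    . . . . . . . . .
    . . X . . . . . .
    . . . X . . . . .
    . . . . . . . . .
    . . . . . . . . .
T1:
  2·area = 105
  edge (18, 0)→(11, 7): d=(-7,7) right/bottom  bias=-1
  edge (11, 7)→(1, 2): d=(-10,-5) top-left  bias=+0
  edge (1, 2)→(18, 0): d=(17,-2) top-left  bias=+0
    (5,0)@(11, 1): e=[42,60,3] → X
    (6,0)@(13, 1): e=[28,70,7] → X
    (7,0)@(15, 1): e=[14,80,11] → X
    (8,0)@(17, 1): e=[0,90,15] → .  [on edge]
    (1,1)@(3, 3): e=[84,0,21] → X  [on edge]
    (2,1)@(5, 3): e=[70,10,25] → X
    (3,1)@(7, 3): e=[56,20,29] → X
    (4,1)@(9, 3): e=[42,30,33] → X
    (7,1)@(15, 3): e=[0,60,45] → .  [on edge]
    (1,2)@(3, 5): e=[70,-20,55] → .
    (2,2)@(5, 5): e=[56,-10,59] → .
    (3,2)@(7, 5): e=[42,0,63] → X  [on edge]
    (6,2)@(13, 5): e=[0,30,75] → .  [on edge]
    (5,3)@(11, 7): e=[0,0,105] → .  [on edge]
    (4,4)@(9, 9): e=[0,-30,135] → .  [on edge]
    (7,4)@(15, 9): e=[-42,0,147] → .  [on edge]
  covered (12 px):
    . . . . . X X X .
    . X X X X X X . .
    . . . X X X . . .
    . . . . . . . . .
    . . . . . . . . .

Z-buffer (winner per pixel, '.' = empty):
  . . . . . 1 1 1 .
  . 1 0 1 1 1 1 . .
  . . . 0 1 1 . . .
  . . . . . . . . .
  . . . . . . . . .

Answer: -1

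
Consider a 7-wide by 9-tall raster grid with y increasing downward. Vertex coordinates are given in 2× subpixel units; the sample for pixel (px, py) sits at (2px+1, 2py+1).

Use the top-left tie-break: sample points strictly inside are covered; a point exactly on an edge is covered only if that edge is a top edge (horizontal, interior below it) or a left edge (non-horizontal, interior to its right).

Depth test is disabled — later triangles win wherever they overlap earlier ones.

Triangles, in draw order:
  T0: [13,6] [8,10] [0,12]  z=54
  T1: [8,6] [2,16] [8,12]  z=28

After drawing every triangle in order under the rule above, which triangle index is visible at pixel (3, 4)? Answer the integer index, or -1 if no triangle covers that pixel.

T0:
  2·area = 22
  edge (13, 6)→(8, 10): d=(-5,4) right/bottom  bias=-1
  edge (8, 10)→(0, 12): d=(-8,2) right/bottom  bias=-1
  edge (0, 12)→(13, 6): d=(13,-6) top-left  bias=+0
    (5,3)@(11, 7): e=[3,18,1] → #
    (6,3)@(13, 7): e=[-5,14,13] → ·
    (3,4)@(7, 9): e=[9,10,3] → #
    (4,4)@(9, 9): e=[1,6,15] → #
    (5,4)@(11, 9): e=[-7,2,27] → ·
    (1,5)@(3, 11): e=[15,2,5] → #
    (2,5)@(5, 11): e=[7,-2,17] → ·
    (3,5)@(7, 11): e=[-1,-6,29] → ·
    (4,5)@(9, 11): e=[-9,-10,41] → ·
    (1,6)@(3, 13): e=[5,-14,31] → ·
  covered (4 px):
    · · · · · · ·
    · · · · · · ·
    · · · · · · ·
    · · · · · # ·
    · · · # # · ·
    · # · · · · ·
    · · · · · · ·
    · · · · · · ·
    · · · · · · ·
T1:
  2·area = 36  (B↔C swapped to make it positive)
  edge (8, 6)→(8, 12): d=(0,6) right/bottom  bias=-1
  edge (8, 12)→(2, 16): d=(-6,4) right/bottom  bias=-1
  edge (2, 16)→(8, 6): d=(6,-10) top-left  bias=+0
    (5,0)@(11, 1): e=[-18,54,0] → ·  [on edge]
    (3,4)@(7, 9): e=[6,22,8] → #
    (4,4)@(9, 9): e=[-6,14,28] → ·
    (2,5)@(5, 11): e=[18,18,0] → #  [on edge]
    (4,5)@(9, 11): e=[-6,2,40] → ·
    (2,6)@(5, 13): e=[18,6,12] → #
    (3,6)@(7, 13): e=[6,-2,32] → ·
    (1,7)@(3, 15): e=[30,2,4] → #
    (2,7)@(5, 15): e=[18,-6,24] → ·
    (1,8)@(3, 17): e=[30,-10,16] → ·
  covered (5 px):
    · · · · · · ·
    · · · · · · ·
    · · · · · · ·
    · · · · · · ·
    · · · # · · ·
    · · # # · · ·
    · · # · · · ·
    · # · · · · ·
    · · · · · · ·

Z-buffer (winner per pixel, '.' = empty):
  . . . . . . .
  . . . . . . .
  . . . . . . .
  . . . . . 0 .
  . . . 1 0 . .
  . 0 1 1 . . .
  . . 1 . . . .
  . 1 . . . . .
  . . . . . . .

Result: 1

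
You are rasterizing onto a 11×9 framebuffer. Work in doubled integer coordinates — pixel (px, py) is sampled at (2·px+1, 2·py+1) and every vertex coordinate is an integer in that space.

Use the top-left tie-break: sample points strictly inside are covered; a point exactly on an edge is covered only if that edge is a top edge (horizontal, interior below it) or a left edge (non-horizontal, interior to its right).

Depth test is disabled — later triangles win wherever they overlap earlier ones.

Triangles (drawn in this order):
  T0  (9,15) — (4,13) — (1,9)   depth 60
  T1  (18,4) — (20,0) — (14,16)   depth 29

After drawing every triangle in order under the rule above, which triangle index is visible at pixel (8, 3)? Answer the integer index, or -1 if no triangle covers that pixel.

T0:
  2·area = 14
  edge (9, 15)→(4, 13): d=(-5,-2) top-left  bias=+0
  edge (4, 13)→(1, 9): d=(-3,-4) top-left  bias=+0
  edge (1, 9)→(9, 15): d=(8,6) right/bottom  bias=-1
    (0,4)@(1, 9): e=[14,0,0] → ·  [on edge]
    (1,5)@(3, 11): e=[8,2,4] → █
    (2,5)@(5, 11): e=[12,10,-8] → ·
    (1,6)@(3, 13): e=[-2,-4,20] → ·
    (2,6)@(5, 13): e=[2,4,8] → █
    (3,6)@(7, 13): e=[6,12,-4] → ·
    (2,7)@(5, 15): e=[-8,-2,24] → ·
    (4,7)@(9, 15): e=[0,14,0] → ·  [on edge]
    (3,8)@(7, 17): e=[-14,0,28] → ·  [on edge]
  covered (2 px):
    · · · · · · · · · · ·
    · · · · · · · · · · ·
    · · · · · · · · · · ·
    · · · · · · · · · · ·
    · · · · · · · · · · ·
    · █ · · · · · · · · ·
    · · █ · · · · · · · ·
    · · · · · · · · · · ·
    · · · · · · · · · · ·
T1:
  2·area = 8
  edge (18, 4)→(20, 0): d=(2,-4) top-left  bias=+0
  edge (20, 0)→(14, 16): d=(-6,16) right/bottom  bias=-1
  edge (14, 16)→(18, 4): d=(4,-12) top-left  bias=+0
    (9,0)@(19, 1): e=[-2,10,0] → ·  [on edge]
    (8,3)@(17, 7): e=[2,6,0] → █  [on edge]
    (9,3)@(19, 7): e=[10,-26,24] → ·
    (8,4)@(17, 9): e=[6,-6,8] → ·
    (7,6)@(15, 13): e=[6,2,0] → █  [on edge]
    (8,6)@(17, 13): e=[14,-30,24] → ·
    (7,7)@(15, 15): e=[10,-10,8] → ·
  covered (2 px):
    · · · · · · · · · · ·
    · · · · · · · · · · ·
    · · · · · · · · · · ·
    · · · · · · · · █ · ·
    · · · · · · · · · · ·
    · · · · · · · · · · ·
    · · · · · · · █ · · ·
    · · · · · · · · · · ·
    · · · · · · · · · · ·

Z-buffer (winner per pixel, '.' = empty):
  . . . . . . . . . . .
  . . . . . . . . . . .
  . . . . . . . . . . .
  . . . . . . . . 1 . .
  . . . . . . . . . . .
  . 0 . . . . . . . . .
  . . 0 . . . . 1 . . .
  . . . . . . . . . . .
  . . . . . . . . . . .

Final: 1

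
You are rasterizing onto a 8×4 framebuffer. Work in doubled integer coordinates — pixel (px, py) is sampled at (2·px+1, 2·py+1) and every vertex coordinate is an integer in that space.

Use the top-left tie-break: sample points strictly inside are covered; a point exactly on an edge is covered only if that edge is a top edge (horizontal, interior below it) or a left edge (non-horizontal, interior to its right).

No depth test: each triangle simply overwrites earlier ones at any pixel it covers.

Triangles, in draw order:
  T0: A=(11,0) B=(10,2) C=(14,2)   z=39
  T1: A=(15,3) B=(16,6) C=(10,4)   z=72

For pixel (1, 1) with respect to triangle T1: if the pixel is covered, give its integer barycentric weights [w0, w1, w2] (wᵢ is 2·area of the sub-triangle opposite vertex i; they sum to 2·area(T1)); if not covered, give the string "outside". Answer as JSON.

T0:
  2·area = 8  (B↔C swapped to make it positive)
  edge (11, 0)→(14, 2): d=(3,2) right/bottom  bias=-1
  edge (14, 2)→(10, 2): d=(-4,0) right/bottom  bias=-1
  edge (10, 2)→(11, 0): d=(1,-2) top-left  bias=+0
    (5,0)@(11, 1): e=[3,4,1] → #
    (6,0)@(13, 1): e=[-1,4,5] → ·
    (5,1)@(11, 3): e=[9,-4,3] → ·
  covered (1 px):
    · · · · · # · ·
    · · · · · · · ·
    · · · · · · · ·
    · · · · · · · ·
T1:
  2·area = 16
  edge (15, 3)→(16, 6): d=(1,3) right/bottom  bias=-1
  edge (16, 6)→(10, 4): d=(-6,-2) top-left  bias=+0
  edge (10, 4)→(15, 3): d=(5,-1) top-left  bias=+0
    (0,0)@(1, 1): e=[40,0,-24] → ·  [on edge]
    (3,1)@(7, 3): e=[24,0,-8] → ·  [on edge]
    (7,1)@(15, 3): e=[0,16,0] → ·  [on edge]
    (2,2)@(5, 5): e=[32,-16,0] → ·  [on edge]
    (6,2)@(13, 5): e=[8,0,8] → #  [on edge]
    (7,2)@(15, 5): e=[2,4,10] → #
    (6,3)@(13, 7): e=[10,-12,18] → ·
    (7,3)@(15, 7): e=[4,-8,20] → ·
  covered (2 px):
    · · · · · · · ·
    · · · · · · · ·
    · · · · · · # #
    · · · · · · · ·

Result: "outside"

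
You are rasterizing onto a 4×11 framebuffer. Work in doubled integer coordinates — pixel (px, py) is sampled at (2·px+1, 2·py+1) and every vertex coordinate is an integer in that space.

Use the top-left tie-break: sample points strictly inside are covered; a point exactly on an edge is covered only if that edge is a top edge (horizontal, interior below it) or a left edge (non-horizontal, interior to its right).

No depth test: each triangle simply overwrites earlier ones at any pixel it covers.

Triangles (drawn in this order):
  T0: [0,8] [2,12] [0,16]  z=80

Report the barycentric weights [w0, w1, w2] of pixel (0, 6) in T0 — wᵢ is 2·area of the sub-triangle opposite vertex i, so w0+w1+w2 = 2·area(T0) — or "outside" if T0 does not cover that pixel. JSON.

T0:
  2·area = 16
  edge (0, 8)→(2, 12): d=(2,4) right/bottom  bias=-1
  edge (2, 12)→(0, 16): d=(-2,4) right/bottom  bias=-1
  edge (0, 16)→(0, 8): d=(0,-8) top-left  bias=+0
    (0,5)@(1, 11): e=[2,6,8] → █
    (1,5)@(3, 11): e=[-6,-2,24] → ·
    (0,6)@(1, 13): e=[6,2,8] → █
    (1,6)@(3, 13): e=[-2,-6,24] → ·
    (0,7)@(1, 15): e=[10,-2,8] → ·
  covered (2 px):
    · · · ·
    · · · ·
    · · · ·
    · · · ·
    · · · ·
    █ · · ·
    █ · · ·
    · · · ·
    · · · ·
    · · · ·
    · · · ·

Answer: [2,8,6]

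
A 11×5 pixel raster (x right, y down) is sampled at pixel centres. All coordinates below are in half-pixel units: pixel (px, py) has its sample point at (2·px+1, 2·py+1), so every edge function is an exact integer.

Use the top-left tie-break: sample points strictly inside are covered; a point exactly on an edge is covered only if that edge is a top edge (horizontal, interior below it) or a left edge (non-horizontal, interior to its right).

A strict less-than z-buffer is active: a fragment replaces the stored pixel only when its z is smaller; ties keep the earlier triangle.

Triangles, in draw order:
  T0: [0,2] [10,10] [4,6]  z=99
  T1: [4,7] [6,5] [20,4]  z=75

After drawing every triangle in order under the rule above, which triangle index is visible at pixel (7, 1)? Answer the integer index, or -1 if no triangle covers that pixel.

T0:
  2·area = 8
  edge (0, 2)→(10, 10): d=(10,8) right/bottom  bias=-1
  edge (10, 10)→(4, 6): d=(-6,-4) top-left  bias=+0
  edge (4, 6)→(0, 2): d=(-4,-4) top-left  bias=+0
    (0,1)@(1, 3): e=[2,6,0] → #  [on edge]
    (1,1)@(3, 3): e=[-14,14,8] → ·
    (0,2)@(1, 5): e=[22,-6,-8] → ·
    (1,2)@(3, 5): e=[6,2,0] → #  [on edge]
    (2,2)@(5, 5): e=[-10,10,8] → ·
    (1,3)@(3, 7): e=[26,-10,-8] → ·
    (2,3)@(5, 7): e=[10,-2,0] → ·  [on edge]
    (3,4)@(7, 9): e=[14,-6,0] → ·  [on edge]
  covered (2 px):
    · · · · · · · · · · ·
    # · · · · · · · · · ·
    · # · · · · · · · · ·
    · · · · · · · · · · ·
    · · · · · · · · · · ·
T1:
  2·area = 26
  edge (4, 7)→(6, 5): d=(2,-2) top-left  bias=+0
  edge (6, 5)→(20, 4): d=(14,-1) top-left  bias=+0
  edge (20, 4)→(4, 7): d=(-16,3) right/bottom  bias=-1
    (3,2)@(7, 5): e=[2,1,23] → #
    (4,2)@(9, 5): e=[6,3,17] → #
    (5,2)@(11, 5): e=[10,5,11] → #
    (6,2)@(13, 5): e=[14,7,5] → #
    (7,2)@(15, 5): e=[18,9,-1] → ·
    (3,3)@(7, 7): e=[6,29,-9] → ·
    (4,3)@(9, 7): e=[10,31,-15] → ·
    (5,3)@(11, 7): e=[14,33,-21] → ·
    (6,3)@(13, 7): e=[18,35,-27] → ·
  covered (4 px):
    · · · · · · · · · · ·
    · · · · · · · · · · ·
    · · · # # # # · · · ·
    · · · · · · · · · · ·
    · · · · · · · · · · ·

Z-buffer (winner per pixel, '.' = empty):
  . . . . . . . . . . .
  0 . . . . . . . . . .
  . 0 . 1 1 1 1 . . . .
  . . . . . . . . . . .
  . . . . . . . . . . .

Answer: -1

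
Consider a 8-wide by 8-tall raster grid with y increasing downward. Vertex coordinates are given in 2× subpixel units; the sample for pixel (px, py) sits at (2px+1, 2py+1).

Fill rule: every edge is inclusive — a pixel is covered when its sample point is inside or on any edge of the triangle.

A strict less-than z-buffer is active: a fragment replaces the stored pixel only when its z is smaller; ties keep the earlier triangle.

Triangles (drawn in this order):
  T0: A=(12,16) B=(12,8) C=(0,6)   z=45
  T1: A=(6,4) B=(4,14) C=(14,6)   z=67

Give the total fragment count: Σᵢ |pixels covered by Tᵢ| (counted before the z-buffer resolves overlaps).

T0:
  2·area = 96  (B↔C swapped to make it positive)
  edge (12, 16)→(0, 6): d=(-12,-10) inclusive
  edge (0, 6)→(12, 8): d=(12,2) inclusive
  edge (12, 8)→(12, 16): d=(0,8) inclusive
    (1,3)@(3, 7): e=[18,6,72] → X
    (2,3)@(5, 7): e=[38,2,56] → X
    (3,3)@(7, 7): e=[58,-2,40] → .
    (1,4)@(3, 9): e=[-6,30,72] → .
    (2,4)@(5, 9): e=[14,26,56] → X
    (3,4)@(7, 9): e=[34,22,40] → X
    (4,4)@(9, 9): e=[54,18,24] → X
    (5,4)@(11, 9): e=[74,14,8] → X
    (6,4)@(13, 9): e=[94,10,-8] → .
    (2,5)@(5, 11): e=[-10,50,56] → .
    (3,5)@(7, 11): e=[10,46,40] → X
    (6,5)@(13, 11): e=[70,34,-8] → .
  covered (12 px):
    . . . . . . . .
    . . . . . . . .
    . . . . . . . .
    . X X . . . . .
    . . X X X X . .
    . . . X X X . .
    . . . . X X . .
    . . . . . X . .
T1:
  2·area = 84  (B↔C swapped to make it positive)
  edge (6, 4)→(14, 6): d=(8,2) inclusive
  edge (14, 6)→(4, 14): d=(-10,8) inclusive
  edge (4, 14)→(6, 4): d=(2,-10) inclusive
    (3,2)@(7, 5): e=[6,66,12] → X
    (4,2)@(9, 5): e=[2,50,32] → X
    (5,2)@(11, 5): e=[-2,34,52] → .
    (3,3)@(7, 7): e=[22,46,16] → X
    (5,3)@(11, 7): e=[14,14,56] → X
    (6,3)@(13, 7): e=[10,-2,76] → .
    (2,4)@(5, 9): e=[42,42,0] → X  [on edge]
    (5,4)@(11, 9): e=[30,-6,60] → .
    (2,5)@(5, 11): e=[58,22,4] → X
    (4,5)@(9, 11): e=[50,-10,44] → .
    (2,6)@(5, 13): e=[74,2,8] → X
    (3,6)@(7, 13): e=[70,-14,28] → .
  covered (11 px):
    . . . . . . . .
    . . . . . . . .
    . . . X X . . .
    . . . X X X . .
    . . X X X . . .
    . . X X . . . .
    . . X . . . . .
    . . . . . . . .

Result: 23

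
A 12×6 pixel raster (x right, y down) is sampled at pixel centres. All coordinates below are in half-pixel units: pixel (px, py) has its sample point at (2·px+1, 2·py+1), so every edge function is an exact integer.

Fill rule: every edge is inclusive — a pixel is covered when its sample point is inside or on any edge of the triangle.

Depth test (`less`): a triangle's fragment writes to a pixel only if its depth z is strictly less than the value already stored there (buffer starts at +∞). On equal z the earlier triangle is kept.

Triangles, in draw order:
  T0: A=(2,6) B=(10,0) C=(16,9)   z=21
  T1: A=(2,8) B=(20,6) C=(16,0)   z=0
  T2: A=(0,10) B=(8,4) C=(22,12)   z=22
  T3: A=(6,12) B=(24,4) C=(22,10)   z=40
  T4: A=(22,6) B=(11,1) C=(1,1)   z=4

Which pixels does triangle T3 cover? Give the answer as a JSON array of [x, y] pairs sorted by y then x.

T0:
  2·area = 108
  edge (2, 6)→(10, 0): d=(8,-6) inclusive
  edge (10, 0)→(16, 9): d=(6,9) inclusive
  edge (16, 9)→(2, 6): d=(-14,-3) inclusive
    (4,0)@(9, 1): e=[2,15,91] → █
    (5,0)@(11, 1): e=[14,-3,97] → ·
    (3,1)@(7, 3): e=[6,45,57] → █
    (5,1)@(11, 3): e=[30,9,69] → █
    (6,1)@(13, 3): e=[42,-9,75] → ·
    (2,2)@(5, 5): e=[10,75,23] → █
    (6,2)@(13, 5): e=[58,3,47] → █
    (7,2)@(15, 5): e=[70,-15,53] → ·
    (2,3)@(5, 7): e=[26,87,-5] → ·
    (3,3)@(7, 7): e=[38,69,1] → █
    (7,3)@(15, 7): e=[86,-3,25] → ·
    (3,4)@(7, 9): e=[54,81,-27] → ·
  covered (13 px):
    · · · · █ · · · · · · ·
    · · · █ █ █ · · · · · ·
    · · █ █ █ █ █ · · · · ·
    · · · █ █ █ █ · · · · ·
    · · · · · · · · · · · ·
    · · · · · · · · · · · ·
T1:
  2·area = 116  (B↔C swapped to make it positive)
  edge (2, 8)→(16, 0): d=(14,-8) inclusive
  edge (16, 0)→(20, 6): d=(4,6) inclusive
  edge (20, 6)→(2, 8): d=(-18,2) inclusive
    (7,0)@(15, 1): e=[6,10,100] → █
    (8,0)@(17, 1): e=[22,-2,96] → ·
    (5,1)@(11, 3): e=[2,42,72] → █
    (6,1)@(13, 3): e=[18,30,68] → █
    (8,1)@(17, 3): e=[50,6,60] → █
    (9,1)@(19, 3): e=[66,-6,56] → ·
    (4,2)@(9, 5): e=[14,62,40] → █
    (9,2)@(19, 5): e=[94,2,20] → █
    (10,2)@(21, 5): e=[110,-10,16] → ·
    (2,3)@(5, 7): e=[10,94,12] → █
    (3,3)@(7, 7): e=[26,82,8] → █
    (5,3)@(11, 7): e=[58,58,0] → █  [on edge]
  covered (15 px):
    · · · · · · · █ · · · ·
    · · · · · █ █ █ █ · · ·
    · · · · █ █ █ █ █ █ · ·
    · · █ █ █ █ · · · · · ·
    · · · · · · · · · · · ·
    · · · · · · · · · · · ·
T2:
  2·area = 148
  edge (0, 10)→(8, 4): d=(8,-6) inclusive
  edge (8, 4)→(22, 12): d=(14,8) inclusive
  edge (22, 12)→(0, 10): d=(-22,-2) inclusive
    (3,2)@(7, 5): e=[2,22,124] → █
    (4,2)@(9, 5): e=[14,6,128] → █
    (5,2)@(11, 5): e=[26,-10,132] → ·
    (2,3)@(5, 7): e=[6,66,76] → █
    (5,3)@(11, 7): e=[42,18,88] → █
    (6,3)@(13, 7): e=[54,2,92] → █
    (7,3)@(15, 7): e=[66,-14,96] → ·
    (1,4)@(3, 9): e=[10,110,28] → █
    (7,4)@(15, 9): e=[82,14,52] → █
    (8,4)@(17, 9): e=[94,-2,56] → ·
    (1,5)@(3, 11): e=[26,138,-16] → ·
    (2,5)@(5, 11): e=[38,122,-12] → ·
    (5,5)@(11, 11): e=[74,74,0] → █  [on edge]
  covered (19 px):
    · · · · · · · · · · · ·
    · · · · · · · · · · · ·
    · · · █ █ · · · · · · ·
    · · █ █ █ █ █ · · · · ·
    · █ █ █ █ █ █ █ · · · ·
    · · · · · █ █ █ █ █ · ·
T3:
  2·area = 92
  edge (6, 12)→(24, 4): d=(18,-8) inclusive
  edge (24, 4)→(22, 10): d=(-2,6) inclusive
  edge (22, 10)→(6, 12): d=(-16,2) inclusive
    (11,2)@(23, 5): e=[10,4,78] → █
    (9,3)@(19, 7): e=[14,24,54] → █
    (10,3)@(21, 7): e=[30,12,50] → █
    (11,3)@(23, 7): e=[46,0,46] → █  [on edge]
    (6,4)@(13, 9): e=[2,56,34] → █
    (7,4)@(15, 9): e=[18,44,30] → █
    (8,4)@(17, 9): e=[34,32,26] → █
    (11,4)@(23, 9): e=[82,-4,14] → ·
    (4,5)@(9, 11): e=[6,76,10] → █
    (5,5)@(11, 11): e=[22,64,6] → █
    (7,5)@(15, 11): e=[54,40,-2] → ·
    (8,5)@(17, 11): e=[70,28,-6] → ·
  covered (12 px):
    · · · · · · · · · · · ·
    · · · · · · · · · · · ·
    · · · · · · · · · · · █
    · · · · · · · · · █ █ █
    · · · · · · █ █ █ █ █ ·
    · · · · █ █ █ · · · · ·
T4:
  2·area = 50  (B↔C swapped to make it positive)
  edge (22, 6)→(1, 1): d=(-21,-5) inclusive
  edge (1, 1)→(11, 1): d=(10,0) inclusive
  edge (11, 1)→(22, 6): d=(11,5) inclusive
    (0,0)@(1, 1): e=[0,0,50] → █  [on edge]
    (1,0)@(3, 1): e=[10,0,40] → █  [on edge]
    (2,0)@(5, 1): e=[20,0,30] → █  [on edge]
    (3,0)@(7, 1): e=[30,0,20] → █  [on edge]
    (4,0)@(9, 1): e=[40,0,10] → █  [on edge]
    (5,0)@(11, 1): e=[50,0,0] → █  [on edge]
    (6,0)@(13, 1): e=[60,0,-10] → ·  [on edge]
    (7,0)@(15, 1): e=[70,0,-20] → ·  [on edge]
    (8,0)@(17, 1): e=[80,0,-30] → ·  [on edge]
    (9,0)@(19, 1): e=[90,0,-40] → ·  [on edge]
    (10,0)@(21, 1): e=[100,0,-50] → ·  [on edge]
    (11,0)@(23, 1): e=[110,0,-60] → ·  [on edge]
  covered (10 px):
    █ █ █ █ █ █ · · · · · ·
    · · · · · █ █ █ · · · ·
    · · · · · · · · · █ · ·
    · · · · · · · · · · · ·
    · · · · · · · · · · · ·
    · · · · · · · · · · · ·

Answer: [[11,2],[9,3],[10,3],[11,3],[6,4],[7,4],[8,4],[9,4],[10,4],[4,5],[5,5],[6,5]]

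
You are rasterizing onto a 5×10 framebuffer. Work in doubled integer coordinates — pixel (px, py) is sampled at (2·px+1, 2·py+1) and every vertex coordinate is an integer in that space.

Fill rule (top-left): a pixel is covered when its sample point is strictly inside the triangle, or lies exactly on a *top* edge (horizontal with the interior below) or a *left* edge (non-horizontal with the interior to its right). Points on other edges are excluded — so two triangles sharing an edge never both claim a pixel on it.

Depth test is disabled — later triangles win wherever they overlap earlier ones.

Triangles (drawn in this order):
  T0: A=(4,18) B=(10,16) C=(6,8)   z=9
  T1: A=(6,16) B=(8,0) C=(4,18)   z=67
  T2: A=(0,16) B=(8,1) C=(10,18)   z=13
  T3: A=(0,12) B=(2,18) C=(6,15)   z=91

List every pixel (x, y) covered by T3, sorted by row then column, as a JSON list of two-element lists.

T0:
  2·area = 56  (B↔C swapped to make it positive)
  edge (4, 18)→(6, 8): d=(2,-10) top-left  bias=+0
  edge (6, 8)→(10, 16): d=(4,8) right/bottom  bias=-1
  edge (10, 16)→(4, 18): d=(-6,2) right/bottom  bias=-1
    (3,1)@(7, 3): e=[0,-28,84] → .  [on edge]
    (3,5)@(7, 11): e=[16,4,36] → X
    (4,5)@(9, 11): e=[36,-12,32] → .
    (2,6)@(5, 13): e=[0,28,28] → X  [on edge]
    (4,6)@(9, 13): e=[40,-4,20] → .
    (2,7)@(5, 15): e=[4,36,16] → X
    (4,7)@(9, 15): e=[44,4,8] → X
    (2,8)@(5, 17): e=[8,44,4] → X
    (3,8)@(7, 17): e=[28,28,0] → .  [on edge]
    (4,8)@(9, 17): e=[48,12,-4] → .
    (0,9)@(1, 19): e=[-28,84,0] → .  [on edge]
    (2,9)@(5, 19): e=[12,52,-8] → .
  covered (7 px):
    . . . . .
    . . . . .
    . . . . .
    . . . . .
    . . . . .
    . . . X .
    . . X X .
    . . X X X
    . . X . .
    . . . . .
T1:
  2·area = 28  (B↔C swapped to make it positive)
  edge (6, 16)→(4, 18): d=(-2,2) right/bottom  bias=-1
  edge (4, 18)→(8, 0): d=(4,-18) top-left  bias=+0
  edge (8, 0)→(6, 16): d=(-2,16) right/bottom  bias=-1
    (3,2)@(7, 5): e=[20,2,6] → X
    (4,2)@(9, 5): e=[16,38,-26] → .
    (3,3)@(7, 7): e=[16,10,2] → X
    (4,3)@(9, 7): e=[12,46,-30] → .
    (3,4)@(7, 9): e=[12,18,-2] → .
    (4,6)@(9, 13): e=[0,70,-42] → .  [on edge]
    (2,7)@(5, 15): e=[4,6,18] → X
    (3,7)@(7, 15): e=[0,42,-14] → .  [on edge]
    (2,8)@(5, 17): e=[0,14,14] → .  [on edge]
    (1,9)@(3, 19): e=[0,-14,42] → .  [on edge]
  covered (3 px):
    . . . . .
    . . . . .
    . . . X .
    . . . X .
    . . . . .
    . . . . .
    . . . . .
    . . X . .
    . . . . .
    . . . . .
T2:
  2·area = 166
  edge (0, 16)→(8, 1): d=(8,-15) top-left  bias=+0
  edge (8, 1)→(10, 18): d=(2,17) right/bottom  bias=-1
  edge (10, 18)→(0, 16): d=(-10,-2) top-left  bias=+0
    (3,1)@(7, 3): e=[1,21,144] → X
    (4,1)@(9, 3): e=[31,-13,148] → .
    (3,2)@(7, 5): e=[17,25,124] → X
    (4,2)@(9, 5): e=[47,-9,128] → .
    (2,3)@(5, 7): e=[3,63,100] → X
    (4,3)@(9, 7): e=[63,-5,108] → .
    (2,4)@(5, 9): e=[19,67,80] → X
    (4,4)@(9, 9): e=[79,-1,88] → .
    (1,5)@(3, 11): e=[5,105,56] → X
    (4,5)@(9, 11): e=[95,3,68] → X
    (1,6)@(3, 13): e=[21,109,36] → X
    (0,7)@(1, 15): e=[7,147,12] → X
    (2,8)@(5, 17): e=[83,83,0] → X  [on edge]
  covered (22 px):
    . . . . .
    . . . X .
    . . . X .
    . . X X .
    . . X X .
    . X X X X
    . X X X X
    X X X X X
    . . X X X
    . . . . .
T3:
  2·area = 30  (B↔C swapped to make it positive)
  edge (0, 12)→(6, 15): d=(6,3) right/bottom  bias=-1
  edge (6, 15)→(2, 18): d=(-4,3) right/bottom  bias=-1
  edge (2, 18)→(0, 12): d=(-2,-6) top-left  bias=+0
    (0,6)@(1, 13): e=[3,23,4] → X
    (1,6)@(3, 13): e=[-3,17,16] → .
    (0,7)@(1, 15): e=[15,15,0] → X  [on edge]
    (1,7)@(3, 15): e=[9,9,12] → X
    (2,7)@(5, 15): e=[3,3,24] → X
    (3,7)@(7, 15): e=[-3,-3,36] → .
    (0,8)@(1, 17): e=[27,7,-4] → .
    (1,8)@(3, 17): e=[21,1,8] → X
    (2,8)@(5, 17): e=[15,-5,20] → .
    (1,9)@(3, 19): e=[33,-7,4] → .
  covered (5 px):
    . . . . .
    . . . . .
    . . . . .
    . . . . .
    . . . . .
    . . . . .
    X . . . .
    X X X . .
    . X . . .
    . . . . .

Answer: [[0,6],[0,7],[1,7],[2,7],[1,8]]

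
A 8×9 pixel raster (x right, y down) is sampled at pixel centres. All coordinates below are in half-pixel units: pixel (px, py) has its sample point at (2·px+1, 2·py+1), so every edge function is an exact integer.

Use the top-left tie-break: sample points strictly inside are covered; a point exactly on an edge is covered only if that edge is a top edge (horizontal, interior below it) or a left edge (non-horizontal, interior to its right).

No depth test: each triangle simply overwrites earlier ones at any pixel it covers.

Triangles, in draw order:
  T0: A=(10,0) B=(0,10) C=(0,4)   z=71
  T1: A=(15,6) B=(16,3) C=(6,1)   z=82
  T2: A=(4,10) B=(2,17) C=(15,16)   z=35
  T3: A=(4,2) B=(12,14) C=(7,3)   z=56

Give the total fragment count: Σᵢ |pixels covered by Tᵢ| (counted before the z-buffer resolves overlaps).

T0:
  2·area = 60
  edge (10, 0)→(0, 10): d=(-10,10) right/bottom  bias=-1
  edge (0, 10)→(0, 4): d=(0,-6) top-left  bias=+0
  edge (0, 4)→(10, 0): d=(10,-4) top-left  bias=+0
    (4,0)@(9, 1): e=[0,54,6] → ·  [on edge]
    (1,1)@(3, 3): e=[40,18,2] → #
    (2,1)@(5, 3): e=[20,30,10] → #
    (3,1)@(7, 3): e=[0,42,18] → ·  [on edge]
    (0,2)@(1, 5): e=[40,6,14] → #
    (2,2)@(5, 5): e=[0,30,30] → ·  [on edge]
    (0,3)@(1, 7): e=[20,6,34] → #
    (1,3)@(3, 7): e=[0,18,42] → ·  [on edge]
    (0,4)@(1, 9): e=[0,6,54] → ·  [on edge]
  covered (5 px):
    · · · · · · · ·
    · # # · · · · ·
    # # · · · · · ·
    # · · · · · · ·
    · · · · · · · ·
    · · · · · · · ·
    · · · · · · · ·
    · · · · · · · ·
    · · · · · · · ·
T1:
  2·area = 32  (B↔C swapped to make it positive)
  edge (15, 6)→(6, 1): d=(-9,-5) top-left  bias=+0
  edge (6, 1)→(16, 3): d=(10,2) right/bottom  bias=-1
  edge (16, 3)→(15, 6): d=(-1,3) right/bottom  bias=-1
    (5,1)@(11, 3): e=[7,10,15] → #
    (6,1)@(13, 3): e=[17,6,9] → #
    (7,1)@(15, 3): e=[27,2,3] → #
    (5,2)@(11, 5): e=[-11,30,13] → ·
    (6,2)@(13, 5): e=[-1,26,7] → ·
    (7,2)@(15, 5): e=[9,22,1] → #
    (7,3)@(15, 7): e=[-9,42,-1] → ·
  covered (4 px):
    · · · · · · · ·
    · · · · · # # #
    · · · · · · · #
    · · · · · · · ·
    · · · · · · · ·
    · · · · · · · ·
    · · · · · · · ·
    · · · · · · · ·
    · · · · · · · ·
T2:
  2·area = 89  (B↔C swapped to make it positive)
  edge (4, 10)→(15, 16): d=(11,6) right/bottom  bias=-1
  edge (15, 16)→(2, 17): d=(-13,1) right/bottom  bias=-1
  edge (2, 17)→(4, 10): d=(2,-7) top-left  bias=+0
    (2,5)@(5, 11): e=[5,75,9] → #
    (3,5)@(7, 11): e=[-7,73,23] → ·
    (2,6)@(5, 13): e=[27,49,13] → #
    (3,6)@(7, 13): e=[15,47,27] → #
    (4,6)@(9, 13): e=[3,45,41] → #
    (5,6)@(11, 13): e=[-9,43,55] → ·
    (1,7)@(3, 15): e=[61,25,3] → #
    (5,7)@(11, 15): e=[13,17,59] → #
    (6,7)@(13, 15): e=[1,15,73] → #
    (7,7)@(15, 15): e=[-11,13,87] → ·
    (1,8)@(3, 17): e=[83,-1,7] → ·
    (2,8)@(5, 17): e=[71,-3,21] → ·
  covered (10 px):
    · · · · · · · ·
    · · · · · · · ·
    · · · · · · · ·
    · · · · · · · ·
    · · · · · · · ·
    · · # · · · · ·
    · · # # # · · ·
    · # # # # # # ·
    · · · · · · · ·
T3:
  2·area = 28  (B↔C swapped to make it positive)
  edge (4, 2)→(7, 3): d=(3,1) right/bottom  bias=-1
  edge (7, 3)→(12, 14): d=(5,11) right/bottom  bias=-1
  edge (12, 14)→(4, 2): d=(-8,-12) top-left  bias=+0
    (0,0)@(1, 1): e=[0,56,-28] → ·  [on edge]
    (2,1)@(5, 3): e=[2,22,4] → #
    (3,1)@(7, 3): e=[0,0,28] → ·  [on edge]
    (2,2)@(5, 5): e=[8,32,-12] → ·
    (3,2)@(7, 5): e=[6,10,12] → #
    (4,2)@(9, 5): e=[4,-12,36] → ·
    (6,2)@(13, 5): e=[0,-56,84] → ·  [on edge]
    (3,3)@(7, 7): e=[12,20,-4] → ·
    (4,4)@(9, 9): e=[16,8,4] → #
    (5,4)@(11, 9): e=[14,-14,28] → ·
    (4,5)@(9, 11): e=[22,18,-12] → ·
  covered (3 px):
    · · · · · · · ·
    · · # · · · · ·
    · · · # · · · ·
    · · · · · · · ·
    · · · · # · · ·
    · · · · · · · ·
    · · · · · · · ·
    · · · · · · · ·
    · · · · · · · ·

Final: 22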